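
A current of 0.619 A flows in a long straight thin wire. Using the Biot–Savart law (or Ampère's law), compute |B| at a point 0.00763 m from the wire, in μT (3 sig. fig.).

For an infinitely long straight wire, B = μ₀I/(2πd).
B = (4π×10⁻⁷ × 0.619) / (2π × 0.00763) = 1.62×10⁻⁵ T.

B ≈ 16.2 μT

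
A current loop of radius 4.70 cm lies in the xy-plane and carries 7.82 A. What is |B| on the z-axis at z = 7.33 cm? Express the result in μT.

B ≈ 16.4 μT

On the axis of a circular loop, B = μ₀IR² / [2(R²+z²)^(3/2)].
R² + z² = (0.047)² + (0.0733)² = 0.007582 m², and (R²+z²)^(3/2) = 6.60×10⁻⁴ m³.
B = (4π×10⁻⁷ × 7.82 × 0.002209) / (2 × 6.60×10⁻⁴) = 1.64×10⁻⁵ T.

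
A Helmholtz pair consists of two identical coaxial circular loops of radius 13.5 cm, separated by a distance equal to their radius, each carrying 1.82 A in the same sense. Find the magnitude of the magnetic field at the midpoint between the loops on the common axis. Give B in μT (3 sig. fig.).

Each loop contributes B = μ₀IR²/[2(R²+z²)^(3/2)] on the axis, with z measured from that loop.
Loop 1 (z = 0.0675 m): B₁ = 6.06×10⁻⁶ T. Loop 2 (z = 0.0675 m): B₂ = 6.06×10⁻⁶ T.
The fields add: B = B₁ + B₂ = 1.21×10⁻⁵ T.

B ≈ 12.1 μT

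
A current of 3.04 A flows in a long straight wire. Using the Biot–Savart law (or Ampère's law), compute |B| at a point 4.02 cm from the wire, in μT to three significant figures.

B ≈ 15.1 μT

For an infinitely long straight wire, B = μ₀I/(2πd).
B = (4π×10⁻⁷ × 3.04) / (2π × 0.0402) = 1.51×10⁻⁵ T.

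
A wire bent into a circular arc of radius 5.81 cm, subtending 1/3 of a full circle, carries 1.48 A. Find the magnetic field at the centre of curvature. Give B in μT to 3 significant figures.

The Biot–Savart field of a circular arc at its centre is B = μ₀Iφ/(4πR), with φ = 2.094 rad.
B = (4π×10⁻⁷ × 1.48 × 2.094) / (4π × 0.0581) = 5.34×10⁻⁶ T.

B ≈ 5.34 μT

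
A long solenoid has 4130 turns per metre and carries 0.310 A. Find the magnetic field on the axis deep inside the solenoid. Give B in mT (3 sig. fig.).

B ≈ 1.61 mT

Inside a long solenoid, B = μ₀nI with n = 4130 turns/m.
B = 4π×10⁻⁷ × 4130 × 0.310 = 1.61×10⁻³ T.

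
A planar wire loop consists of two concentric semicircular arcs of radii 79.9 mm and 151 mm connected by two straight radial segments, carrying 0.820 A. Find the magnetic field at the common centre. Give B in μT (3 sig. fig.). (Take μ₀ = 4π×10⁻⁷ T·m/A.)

The radial connectors point toward the centre, so dl × r̂ = 0 and they contribute nothing.
Each semicircle gives μ₀I/(4R): inner arc 3.22×10⁻⁶ T, outer arc 1.71×10⁻⁶ T.
The two arcs carry current in opposite angular senses, so their fields oppose: B = |3.22×10⁻⁶ − 1.71×10⁻⁶| = 1.52×10⁻⁶ T.

B ≈ 1.52 μT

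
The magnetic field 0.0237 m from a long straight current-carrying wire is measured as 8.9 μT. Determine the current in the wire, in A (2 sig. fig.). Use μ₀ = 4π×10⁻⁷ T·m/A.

I ≈ 1.1 A

For a long straight wire B = μ₀I/(2πd), so I = 2πdB/μ₀.
I = 2π × 0.0237 × 8.90×10⁻⁶ / (4π×10⁻⁷) = 1.05 A.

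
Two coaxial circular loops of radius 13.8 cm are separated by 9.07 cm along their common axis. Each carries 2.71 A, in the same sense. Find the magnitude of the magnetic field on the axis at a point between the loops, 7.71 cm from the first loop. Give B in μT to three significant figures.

B ≈ 20.4 μT

Each loop contributes B = μ₀IR²/[2(R²+z²)^(3/2)] on the axis, with z measured from that loop.
Loop 1 (z = 0.0771 m): B₁ = 8.21×10⁻⁶ T. Loop 2 (z = 0.0136 m): B₂ = 1.22×10⁻⁵ T.
The fields add: B = B₁ + B₂ = 2.04×10⁻⁵ T.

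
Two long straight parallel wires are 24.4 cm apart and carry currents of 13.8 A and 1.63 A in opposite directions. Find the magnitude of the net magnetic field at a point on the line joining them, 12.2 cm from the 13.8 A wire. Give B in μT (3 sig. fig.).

B ≈ 25.3 μT

Each long wire gives B = μ₀I/(2πd). Distances are d₁ = 0.122 m and d₂ = 0.122 m.
B₁ = 2.26×10⁻⁵ T, B₂ = 2.67×10⁻⁶ T.
Between antiparallel currents both contributions point the same way, so they add. B = B₁ + B₂ = 2.26×10⁻⁵ + 2.67×10⁻⁶ = 2.53×10⁻⁵ T.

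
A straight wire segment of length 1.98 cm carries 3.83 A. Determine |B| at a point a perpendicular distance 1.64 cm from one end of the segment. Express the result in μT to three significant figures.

B ≈ 18.0 μT

For a finite straight segment, B = (μ₀I/4πd)(sinθ₁ + sinθ₂), where θ₁, θ₂ are the angles from the perpendicular to each end.
The perpendicular foot is at one end, so the two end-offsets along the wire are 0 and L = 0.0198 m.
sinθ₁ = 0/√(0²+0.0164²) = 0.0000; sinθ₂ = 0.0198/√(0.0198²+0.0164²) = 0.7701.
B = (4π×10⁻⁷ × 3.83) / (4π × 0.0164) × (0.0000 + 0.7701) = 1.80×10⁻⁵ T.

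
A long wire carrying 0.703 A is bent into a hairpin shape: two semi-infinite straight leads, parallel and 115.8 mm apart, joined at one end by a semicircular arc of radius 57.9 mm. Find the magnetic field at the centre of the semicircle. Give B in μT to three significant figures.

The semicircular arc contributes B_arc = μ₀I·π/(4πR) = μ₀I/(4R) = 3.81×10⁻⁶ T.
Each semi-infinite lead is at perpendicular distance R = 0.0579 m from the centre, with the perpendicular foot at its near end, so it contributes μ₀I/(4πR); both point the same way, together 2.43×10⁻⁶ T.
Arc and leads all point the same direction: B = 3.81×10⁻⁶ + 2.43×10⁻⁶ = 6.24×10⁻⁶ T.

B ≈ 6.24 μT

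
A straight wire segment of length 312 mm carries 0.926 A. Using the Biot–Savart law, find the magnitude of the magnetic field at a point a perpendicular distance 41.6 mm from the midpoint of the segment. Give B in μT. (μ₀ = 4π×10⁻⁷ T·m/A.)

For a finite straight segment, B = (μ₀I/4πd)(sinθ₁ + sinθ₂), where θ₁, θ₂ are the angles from the perpendicular to each end.
The perpendicular from the point meets the wire at its midpoint, so each end is L/2 = 0.156 m away along the wire.
sinθ₁ = 0.156/√(0.156²+0.0416²) = 0.9662; sinθ₂ = 0.156/√(0.156²+0.0416²) = 0.9662.
B = (4π×10⁻⁷ × 0.926) / (4π × 0.0416) × (0.9662 + 0.9662) = 4.30×10⁻⁶ T.

B ≈ 4.30 μT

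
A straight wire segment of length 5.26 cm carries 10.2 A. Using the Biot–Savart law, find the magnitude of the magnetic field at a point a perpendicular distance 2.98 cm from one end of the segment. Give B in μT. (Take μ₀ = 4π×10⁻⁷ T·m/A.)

B ≈ 29.8 μT

For a finite straight segment, B = (μ₀I/4πd)(sinθ₁ + sinθ₂), where θ₁, θ₂ are the angles from the perpendicular to each end.
The perpendicular foot is at one end, so the two end-offsets along the wire are 0 and L = 0.0526 m.
sinθ₁ = 0/√(0²+0.0298²) = 0.0000; sinθ₂ = 0.0526/√(0.0526²+0.0298²) = 0.8701.
B = (4π×10⁻⁷ × 10.2) / (4π × 0.0298) × (0.0000 + 0.8701) = 2.98×10⁻⁵ T.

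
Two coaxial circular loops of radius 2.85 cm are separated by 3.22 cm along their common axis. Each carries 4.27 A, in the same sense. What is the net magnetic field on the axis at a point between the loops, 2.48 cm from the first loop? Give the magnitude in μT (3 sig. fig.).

B ≈ 126 μT

Each loop contributes B = μ₀IR²/[2(R²+z²)^(3/2)] on the axis, with z measured from that loop.
Loop 1 (z = 0.0248 m): B₁ = 4.04×10⁻⁵ T. Loop 2 (z = 0.0074 m): B₂ = 8.54×10⁻⁵ T.
The fields add: B = B₁ + B₂ = 1.26×10⁻⁴ T.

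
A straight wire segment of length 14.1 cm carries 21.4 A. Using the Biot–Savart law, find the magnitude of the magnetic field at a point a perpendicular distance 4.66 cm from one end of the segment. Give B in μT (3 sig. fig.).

B ≈ 43.6 μT

For a finite straight segment, B = (μ₀I/4πd)(sinθ₁ + sinθ₂), where θ₁, θ₂ are the angles from the perpendicular to each end.
The perpendicular foot is at one end, so the two end-offsets along the wire are 0 and L = 0.141 m.
sinθ₁ = 0/√(0²+0.0466²) = 0.0000; sinθ₂ = 0.141/√(0.141²+0.0466²) = 0.9495.
B = (4π×10⁻⁷ × 21.4) / (4π × 0.0466) × (0.0000 + 0.9495) = 4.36×10⁻⁵ T.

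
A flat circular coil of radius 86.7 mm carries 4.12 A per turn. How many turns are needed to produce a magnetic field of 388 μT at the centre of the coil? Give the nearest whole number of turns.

N = 13

For an N-turn coil, B = Nμ₀I/(2R). A single turn gives B₁ = 2.99×10⁻⁵ T with R = 0.0867 m.
N = B/B₁ = 3.88×10⁻⁴ / 2.99×10⁻⁵ = 12.99.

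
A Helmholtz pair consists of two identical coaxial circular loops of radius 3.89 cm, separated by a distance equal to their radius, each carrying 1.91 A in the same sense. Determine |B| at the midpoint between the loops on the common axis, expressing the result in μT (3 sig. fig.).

B ≈ 44.1 μT

Each loop contributes B = μ₀IR²/[2(R²+z²)^(3/2)] on the axis, with z measured from that loop.
Loop 1 (z = 0.01945 m): B₁ = 2.21×10⁻⁵ T. Loop 2 (z = 0.01945 m): B₂ = 2.21×10⁻⁵ T.
The fields add: B = B₁ + B₂ = 4.41×10⁻⁵ T.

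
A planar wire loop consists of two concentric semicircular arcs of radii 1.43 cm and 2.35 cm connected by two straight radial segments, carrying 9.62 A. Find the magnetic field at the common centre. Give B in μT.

B ≈ 82.7 μT

The radial connectors point toward the centre, so dl × r̂ = 0 and they contribute nothing.
Each semicircle gives μ₀I/(4R): inner arc 2.11×10⁻⁴ T, outer arc 1.29×10⁻⁴ T.
The two arcs carry current in opposite angular senses, so their fields oppose: B = |2.11×10⁻⁴ − 1.29×10⁻⁴| = 8.27×10⁻⁵ T.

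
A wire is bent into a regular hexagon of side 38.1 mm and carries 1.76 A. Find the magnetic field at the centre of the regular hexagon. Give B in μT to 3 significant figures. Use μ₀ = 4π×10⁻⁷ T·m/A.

Each side is a finite straight segment at perpendicular distance d = a/(2 tan(π/6)) = 0.033 m from the centre, with end-angles ±π/6.
One side contributes B₁ = (μ₀I/4πd)·2 sin(π/6) = 5.33×10⁻⁶ T.
All 6 sides add in the same direction: B = 6 × 5.33×10⁻⁶ = 3.20×10⁻⁵ T.

B ≈ 32.0 μT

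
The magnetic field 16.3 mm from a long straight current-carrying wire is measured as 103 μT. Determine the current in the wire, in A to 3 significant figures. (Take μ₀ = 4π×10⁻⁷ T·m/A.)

I ≈ 8.39 A

For a long straight wire B = μ₀I/(2πd), so I = 2πdB/μ₀.
I = 2π × 0.0163 × 1.03×10⁻⁴ / (4π×10⁻⁷) = 8.39 A.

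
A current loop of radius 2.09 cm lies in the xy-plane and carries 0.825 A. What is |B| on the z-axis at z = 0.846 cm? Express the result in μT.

On the axis of a circular loop, B = μ₀IR² / [2(R²+z²)^(3/2)].
R² + z² = (0.0209)² + (0.00846)² = 0.0005084 m², and (R²+z²)^(3/2) = 1.15×10⁻⁵ m³.
B = (4π×10⁻⁷ × 0.825 × 0.0004368) / (2 × 1.15×10⁻⁵) = 1.98×10⁻⁵ T.

B ≈ 19.8 μT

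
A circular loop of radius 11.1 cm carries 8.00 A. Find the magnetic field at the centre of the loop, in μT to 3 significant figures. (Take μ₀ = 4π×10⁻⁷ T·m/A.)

B ≈ 45.3 μT

At the centre of a circular loop the Biot–Savart law gives B = μ₀I/(2R).
B = (4π×10⁻⁷ × 8.00) / (2 × 0.111) = 4.53×10⁻⁵ T.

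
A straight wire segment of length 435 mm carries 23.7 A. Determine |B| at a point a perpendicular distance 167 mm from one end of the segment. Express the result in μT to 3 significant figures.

B ≈ 13.2 μT

For a finite straight segment, B = (μ₀I/4πd)(sinθ₁ + sinθ₂), where θ₁, θ₂ are the angles from the perpendicular to each end.
The perpendicular foot is at one end, so the two end-offsets along the wire are 0 and L = 0.435 m.
sinθ₁ = 0/√(0²+0.167²) = 0.0000; sinθ₂ = 0.435/√(0.435²+0.167²) = 0.9336.
B = (4π×10⁻⁷ × 23.7) / (4π × 0.167) × (0.0000 + 0.9336) = 1.32×10⁻⁵ T.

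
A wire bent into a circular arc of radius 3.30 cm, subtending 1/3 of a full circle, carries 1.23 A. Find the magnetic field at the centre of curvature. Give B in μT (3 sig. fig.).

The Biot–Savart field of a circular arc at its centre is B = μ₀Iφ/(4πR), with φ = 2.094 rad.
B = (4π×10⁻⁷ × 1.23 × 2.094) / (4π × 0.033) = 7.81×10⁻⁶ T.

B ≈ 7.81 μT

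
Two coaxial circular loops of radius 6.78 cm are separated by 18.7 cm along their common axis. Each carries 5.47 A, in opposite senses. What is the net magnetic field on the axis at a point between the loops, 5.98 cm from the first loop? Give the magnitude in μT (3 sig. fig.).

B ≈ 16.1 μT

Each loop contributes B = μ₀IR²/[2(R²+z²)^(3/2)] on the axis, with z measured from that loop.
Loop 1 (z = 0.0598 m): B₁ = 2.14×10⁻⁵ T. Loop 2 (z = 0.1272 m): B₂ = 5.28×10⁻⁶ T.
The fields oppose: B = |B₁ − B₂| = 1.61×10⁻⁵ T.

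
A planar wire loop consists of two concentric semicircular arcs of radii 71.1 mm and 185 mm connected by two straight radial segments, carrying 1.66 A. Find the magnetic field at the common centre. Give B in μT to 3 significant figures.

The radial connectors point toward the centre, so dl × r̂ = 0 and they contribute nothing.
Each semicircle gives μ₀I/(4R): inner arc 7.33×10⁻⁶ T, outer arc 2.82×10⁻⁶ T.
The two arcs carry current in opposite angular senses, so their fields oppose: B = |7.33×10⁻⁶ − 2.82×10⁻⁶| = 4.52×10⁻⁶ T.

B ≈ 4.52 μT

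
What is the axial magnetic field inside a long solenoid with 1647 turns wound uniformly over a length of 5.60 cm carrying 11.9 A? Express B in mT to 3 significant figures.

B ≈ 440 mT

Inside a long solenoid, B = μ₀nI with n = 2.941×10⁴ turns/m.
B = 4π×10⁻⁷ × 2.941×10⁴ × 11.9 = 0.440 T.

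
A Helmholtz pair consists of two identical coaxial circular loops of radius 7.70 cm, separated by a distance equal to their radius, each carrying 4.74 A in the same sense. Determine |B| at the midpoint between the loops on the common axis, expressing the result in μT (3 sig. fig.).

Each loop contributes B = μ₀IR²/[2(R²+z²)^(3/2)] on the axis, with z measured from that loop.
Loop 1 (z = 0.0385 m): B₁ = 2.77×10⁻⁵ T. Loop 2 (z = 0.0385 m): B₂ = 2.77×10⁻⁵ T.
The fields add: B = B₁ + B₂ = 5.54×10⁻⁵ T.

B ≈ 55.4 μT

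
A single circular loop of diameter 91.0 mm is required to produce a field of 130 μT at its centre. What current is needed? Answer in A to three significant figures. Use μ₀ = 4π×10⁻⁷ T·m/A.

At the centre of a circular loop B = μ₀I/(2R), so I = 2RB/μ₀.
With R = 0.0455 m, I = 2 × 0.0455 × 1.30×10⁻⁴ / (4π×10⁻⁷) = 9.41 A.

I ≈ 9.41 A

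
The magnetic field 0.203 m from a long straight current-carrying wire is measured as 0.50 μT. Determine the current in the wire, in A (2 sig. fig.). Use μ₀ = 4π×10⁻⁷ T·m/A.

I ≈ 0.51 A

For a long straight wire B = μ₀I/(2πd), so I = 2πdB/μ₀.
I = 2π × 0.203 × 5.00×10⁻⁷ / (4π×10⁻⁷) = 0.508 A.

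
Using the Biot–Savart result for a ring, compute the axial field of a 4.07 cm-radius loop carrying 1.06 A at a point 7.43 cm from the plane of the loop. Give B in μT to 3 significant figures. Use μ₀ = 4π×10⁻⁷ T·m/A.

B ≈ 1.81 μT

On the axis of a circular loop, B = μ₀IR² / [2(R²+z²)^(3/2)].
R² + z² = (0.0407)² + (0.0743)² = 0.007177 m², and (R²+z²)^(3/2) = 6.08×10⁻⁴ m³.
B = (4π×10⁻⁷ × 1.06 × 0.001656) / (2 × 6.08×10⁻⁴) = 1.81×10⁻⁶ T.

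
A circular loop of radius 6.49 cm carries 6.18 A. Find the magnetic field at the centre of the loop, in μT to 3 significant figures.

B ≈ 59.8 μT

At the centre of a circular loop the Biot–Savart law gives B = μ₀I/(2R).
B = (4π×10⁻⁷ × 6.18) / (2 × 0.0649) = 5.98×10⁻⁵ T.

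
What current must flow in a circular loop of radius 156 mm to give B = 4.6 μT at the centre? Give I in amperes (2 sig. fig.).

At the centre of a circular loop B = μ₀I/(2R), so I = 2RB/μ₀.
With R = 0.156 m, I = 2 × 0.156 × 4.60×10⁻⁶ / (4π×10⁻⁷) = 1.14 A.

I ≈ 1.1 A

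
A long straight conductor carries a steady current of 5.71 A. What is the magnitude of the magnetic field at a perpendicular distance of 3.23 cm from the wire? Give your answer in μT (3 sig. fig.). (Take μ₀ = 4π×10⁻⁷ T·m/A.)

For an infinitely long straight wire, B = μ₀I/(2πd).
B = (4π×10⁻⁷ × 5.71) / (2π × 0.0323) = 3.54×10⁻⁵ T.

B ≈ 35.4 μT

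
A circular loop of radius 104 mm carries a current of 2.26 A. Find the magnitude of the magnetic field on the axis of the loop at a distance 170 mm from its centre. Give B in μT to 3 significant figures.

On the axis of a circular loop, B = μ₀IR² / [2(R²+z²)^(3/2)].
R² + z² = (0.104)² + (0.17)² = 0.03972 m², and (R²+z²)^(3/2) = 7.91×10⁻³ m³.
B = (4π×10⁻⁷ × 2.26 × 0.01082) / (2 × 7.91×10⁻³) = 1.94×10⁻⁶ T.

B ≈ 1.94 μT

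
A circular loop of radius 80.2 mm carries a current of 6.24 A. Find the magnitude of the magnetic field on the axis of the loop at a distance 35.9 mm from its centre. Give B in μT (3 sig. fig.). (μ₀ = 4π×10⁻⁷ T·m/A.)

On the axis of a circular loop, B = μ₀IR² / [2(R²+z²)^(3/2)].
R² + z² = (0.0802)² + (0.0359)² = 0.007721 m², and (R²+z²)^(3/2) = 6.78×10⁻⁴ m³.
B = (4π×10⁻⁷ × 6.24 × 0.006432) / (2 × 6.78×10⁻⁴) = 3.72×10⁻⁵ T.

B ≈ 37.2 μT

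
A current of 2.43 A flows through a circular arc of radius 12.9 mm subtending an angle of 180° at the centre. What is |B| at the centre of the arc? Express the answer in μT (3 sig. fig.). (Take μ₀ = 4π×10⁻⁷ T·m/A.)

The Biot–Savart field of a circular arc at its centre is B = μ₀Iφ/(4πR), with φ = 3.142 rad.
B = (4π×10⁻⁷ × 2.43 × 3.142) / (4π × 0.0129) = 5.92×10⁻⁵ T.

B ≈ 59.2 μT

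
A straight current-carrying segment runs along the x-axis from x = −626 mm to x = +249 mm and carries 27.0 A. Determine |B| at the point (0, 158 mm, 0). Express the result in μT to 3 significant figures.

B ≈ 31.0 μT

For a finite straight segment, B = (μ₀I/4πd)(sinθ₁ + sinθ₂), where θ₁, θ₂ are the angles from the perpendicular to each end.
The perpendicular distance is d = 0.158 m; the end-offsets along the wire are a = 0.626 m and b = 0.249 m.
sinθ₁ = 0.626/√(0.626²+0.158²) = 0.9696; sinθ₂ = 0.249/√(0.249²+0.158²) = 0.8444.
B = (4π×10⁻⁷ × 27.0) / (4π × 0.158) × (0.9696 + 0.8444) = 3.10×10⁻⁵ T.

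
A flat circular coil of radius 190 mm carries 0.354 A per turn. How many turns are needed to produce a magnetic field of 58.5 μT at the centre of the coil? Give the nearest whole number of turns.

N = 50

For an N-turn coil, B = Nμ₀I/(2R). A single turn gives B₁ = 1.17×10⁻⁶ T with R = 0.19 m.
N = B/B₁ = 5.85×10⁻⁵ / 1.17×10⁻⁶ = 49.97.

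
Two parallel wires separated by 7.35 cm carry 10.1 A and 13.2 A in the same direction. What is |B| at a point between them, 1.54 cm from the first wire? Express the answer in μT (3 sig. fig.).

Each long wire gives B = μ₀I/(2πd). Distances are d₁ = 0.0154 m and d₂ = 0.0581 m.
B₁ = 1.31×10⁻⁴ T, B₂ = 4.54×10⁻⁵ T.
Between parallel currents the two contributions point in opposite directions, so they subtract. B = |B₁ − B₂| = |1.31×10⁻⁴ − 4.54×10⁻⁵| = 8.57×10⁻⁵ T.

B ≈ 85.7 μT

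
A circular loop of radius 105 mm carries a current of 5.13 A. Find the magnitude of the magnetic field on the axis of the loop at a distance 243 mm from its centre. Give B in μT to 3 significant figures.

B ≈ 1.92 μT

On the axis of a circular loop, B = μ₀IR² / [2(R²+z²)^(3/2)].
R² + z² = (0.105)² + (0.243)² = 0.07007 m², and (R²+z²)^(3/2) = 1.85×10⁻² m³.
B = (4π×10⁻⁷ × 5.13 × 0.01102) / (2 × 1.85×10⁻²) = 1.92×10⁻⁶ T.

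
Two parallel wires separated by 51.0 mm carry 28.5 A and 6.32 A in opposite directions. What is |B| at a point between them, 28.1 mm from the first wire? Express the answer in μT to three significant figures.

B ≈ 258 μT

Each long wire gives B = μ₀I/(2πd). Distances are d₁ = 0.0281 m and d₂ = 0.0229 m.
B₁ = 2.03×10⁻⁴ T, B₂ = 5.52×10⁻⁵ T.
Between antiparallel currents both contributions point the same way, so they add. B = B₁ + B₂ = 2.03×10⁻⁴ + 5.52×10⁻⁵ = 2.58×10⁻⁴ T.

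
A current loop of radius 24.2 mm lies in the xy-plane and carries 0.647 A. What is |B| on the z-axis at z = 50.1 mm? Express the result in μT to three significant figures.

On the axis of a circular loop, B = μ₀IR² / [2(R²+z²)^(3/2)].
R² + z² = (0.0242)² + (0.0501)² = 0.003096 m², and (R²+z²)^(3/2) = 1.72×10⁻⁴ m³.
B = (4π×10⁻⁷ × 0.647 × 0.0005856) / (2 × 1.72×10⁻⁴) = 1.38×10⁻⁶ T.

B ≈ 1.38 μT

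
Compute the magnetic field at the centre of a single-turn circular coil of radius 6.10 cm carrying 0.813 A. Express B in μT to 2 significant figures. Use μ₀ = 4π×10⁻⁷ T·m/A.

At the centre of a circular loop the Biot–Savart law gives B = μ₀I/(2R).
B = (4π×10⁻⁷ × 0.813) / (2 × 0.061) = 8.37×10⁻⁶ T.

B ≈ 8.4 μT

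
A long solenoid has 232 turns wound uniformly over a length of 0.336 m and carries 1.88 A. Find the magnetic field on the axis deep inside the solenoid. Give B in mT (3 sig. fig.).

B ≈ 1.63 mT

Inside a long solenoid, B = μ₀nI with n = 690.5 turns/m.
B = 4π×10⁻⁷ × 690.5 × 1.88 = 1.63×10⁻³ T.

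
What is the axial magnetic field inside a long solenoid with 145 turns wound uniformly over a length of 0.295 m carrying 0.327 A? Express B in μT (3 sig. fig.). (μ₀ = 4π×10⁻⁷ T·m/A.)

Inside a long solenoid, B = μ₀nI with n = 491.5 turns/m.
B = 4π×10⁻⁷ × 491.5 × 0.327 = 2.02×10⁻⁴ T.

B ≈ 202 μT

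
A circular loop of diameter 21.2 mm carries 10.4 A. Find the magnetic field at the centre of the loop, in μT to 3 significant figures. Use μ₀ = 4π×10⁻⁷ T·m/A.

At the centre of a circular loop the Biot–Savart law gives B = μ₀I/(2R) (so R = 0.0106 m).
B = (4π×10⁻⁷ × 10.4) / (2 × 0.0106) = 6.16×10⁻⁴ T.

B ≈ 616 μT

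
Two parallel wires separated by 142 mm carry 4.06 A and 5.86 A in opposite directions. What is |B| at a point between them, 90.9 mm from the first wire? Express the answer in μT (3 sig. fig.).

Each long wire gives B = μ₀I/(2πd). Distances are d₁ = 0.0909 m and d₂ = 0.0511 m.
B₁ = 8.93×10⁻⁶ T, B₂ = 2.29×10⁻⁵ T.
Between antiparallel currents both contributions point the same way, so they add. B = B₁ + B₂ = 8.93×10⁻⁶ + 2.29×10⁻⁵ = 3.19×10⁻⁵ T.

B ≈ 31.9 μT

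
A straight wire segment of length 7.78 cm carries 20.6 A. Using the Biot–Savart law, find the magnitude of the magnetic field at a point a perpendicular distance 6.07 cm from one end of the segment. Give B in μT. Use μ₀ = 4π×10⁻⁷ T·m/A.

B ≈ 26.8 μT

For a finite straight segment, B = (μ₀I/4πd)(sinθ₁ + sinθ₂), where θ₁, θ₂ are the angles from the perpendicular to each end.
The perpendicular foot is at one end, so the two end-offsets along the wire are 0 and L = 0.0778 m.
sinθ₁ = 0/√(0²+0.0607²) = 0.0000; sinθ₂ = 0.0778/√(0.0778²+0.0607²) = 0.7884.
B = (4π×10⁻⁷ × 20.6) / (4π × 0.0607) × (0.0000 + 0.7884) = 2.68×10⁻⁵ T.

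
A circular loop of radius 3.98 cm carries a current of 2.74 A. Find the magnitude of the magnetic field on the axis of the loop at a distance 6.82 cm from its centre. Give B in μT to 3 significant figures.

B ≈ 5.54 μT

On the axis of a circular loop, B = μ₀IR² / [2(R²+z²)^(3/2)].
R² + z² = (0.0398)² + (0.0682)² = 0.006235 m², and (R²+z²)^(3/2) = 4.92×10⁻⁴ m³.
B = (4π×10⁻⁷ × 2.74 × 0.001584) / (2 × 4.92×10⁻⁴) = 5.54×10⁻⁶ T.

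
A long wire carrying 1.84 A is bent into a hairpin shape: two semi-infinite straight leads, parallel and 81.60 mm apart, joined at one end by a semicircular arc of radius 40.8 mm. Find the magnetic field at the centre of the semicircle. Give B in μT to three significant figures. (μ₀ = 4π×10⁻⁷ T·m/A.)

B ≈ 23.2 μT

The semicircular arc contributes B_arc = μ₀I·π/(4πR) = μ₀I/(4R) = 1.42×10⁻⁵ T.
Each semi-infinite lead is at perpendicular distance R = 0.0408 m from the centre, with the perpendicular foot at its near end, so it contributes μ₀I/(4πR); both point the same way, together 9.02×10⁻⁶ T.
Arc and leads all point the same direction: B = 1.42×10⁻⁵ + 9.02×10⁻⁶ = 2.32×10⁻⁵ T.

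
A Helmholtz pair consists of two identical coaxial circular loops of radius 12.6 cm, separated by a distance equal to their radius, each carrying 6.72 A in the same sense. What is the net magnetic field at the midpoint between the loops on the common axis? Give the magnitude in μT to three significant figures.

B ≈ 48.0 μT

Each loop contributes B = μ₀IR²/[2(R²+z²)^(3/2)] on the axis, with z measured from that loop.
Loop 1 (z = 0.063 m): B₁ = 2.40×10⁻⁵ T. Loop 2 (z = 0.063 m): B₂ = 2.40×10⁻⁵ T.
The fields add: B = B₁ + B₂ = 4.80×10⁻⁵ T.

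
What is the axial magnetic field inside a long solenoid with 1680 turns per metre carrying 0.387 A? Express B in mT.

B ≈ 0.817 mT

Inside a long solenoid, B = μ₀nI with n = 1680 turns/m.
B = 4π×10⁻⁷ × 1680 × 0.387 = 8.17×10⁻⁴ T.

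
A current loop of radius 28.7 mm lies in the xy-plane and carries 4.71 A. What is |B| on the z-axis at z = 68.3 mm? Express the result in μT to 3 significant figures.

On the axis of a circular loop, B = μ₀IR² / [2(R²+z²)^(3/2)].
R² + z² = (0.0287)² + (0.0683)² = 0.005489 m², and (R²+z²)^(3/2) = 4.07×10⁻⁴ m³.
B = (4π×10⁻⁷ × 4.71 × 0.0008237) / (2 × 4.07×10⁻⁴) = 5.99×10⁻⁶ T.

B ≈ 5.99 μT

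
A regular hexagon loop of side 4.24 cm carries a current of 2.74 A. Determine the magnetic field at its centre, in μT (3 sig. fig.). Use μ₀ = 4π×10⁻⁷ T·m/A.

Each side is a finite straight segment at perpendicular distance d = a/(2 tan(π/6)) = 0.03672 m from the centre, with end-angles ±π/6.
One side contributes B₁ = (μ₀I/4πd)·2 sin(π/6) = 7.46×10⁻⁶ T.
All 6 sides add in the same direction: B = 6 × 7.46×10⁻⁶ = 4.48×10⁻⁵ T.

B ≈ 44.8 μT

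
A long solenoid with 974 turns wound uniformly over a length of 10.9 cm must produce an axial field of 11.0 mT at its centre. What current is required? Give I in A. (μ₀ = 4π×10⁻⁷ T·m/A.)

I ≈ 0.980 A

Inside a long solenoid B = μ₀nI with n = 8936 m⁻¹, so I = B/(μ₀n).
I = 1.10×10⁻² / (4π×10⁻⁷ × 8936) = 0.980 A.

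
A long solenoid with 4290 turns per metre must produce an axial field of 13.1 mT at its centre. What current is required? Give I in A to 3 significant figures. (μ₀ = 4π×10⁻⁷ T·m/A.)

Inside a long solenoid B = μ₀nI with n = 4290 m⁻¹, so I = B/(μ₀n).
I = 1.31×10⁻² / (4π×10⁻⁷ × 4290) = 2.43 A.

I ≈ 2.43 A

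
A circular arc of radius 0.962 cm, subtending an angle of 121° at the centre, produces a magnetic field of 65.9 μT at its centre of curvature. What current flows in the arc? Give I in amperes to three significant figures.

I ≈ 3.00 A

For a circular arc, B = μ₀Iφ/(4πR) with φ in radians; here φ = 2.112 rad.
So I = 4πRB/(μ₀φ) = 4π × 0.00962 × 6.59×10⁻⁵ / (4π×10⁻⁷ × 2.112) = 3.00 A.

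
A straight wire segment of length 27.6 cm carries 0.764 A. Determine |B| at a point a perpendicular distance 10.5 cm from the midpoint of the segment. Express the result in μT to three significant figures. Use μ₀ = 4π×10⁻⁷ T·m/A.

B ≈ 1.16 μT

For a finite straight segment, B = (μ₀I/4πd)(sinθ₁ + sinθ₂), where θ₁, θ₂ are the angles from the perpendicular to each end.
The perpendicular from the point meets the wire at its midpoint, so each end is L/2 = 0.138 m away along the wire.
sinθ₁ = 0.138/√(0.138²+0.105²) = 0.7958; sinθ₂ = 0.138/√(0.138²+0.105²) = 0.7958.
B = (4π×10⁻⁷ × 0.764) / (4π × 0.105) × (0.7958 + 0.7958) = 1.16×10⁻⁶ T.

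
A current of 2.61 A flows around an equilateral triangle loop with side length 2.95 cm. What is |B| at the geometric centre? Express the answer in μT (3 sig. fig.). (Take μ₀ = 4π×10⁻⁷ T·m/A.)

B ≈ 159 μT

Each side is a finite straight segment at perpendicular distance d = a/(2 tan(π/3)) = 0.008516 m from the centre, with end-angles ±π/3.
One side contributes B₁ = (μ₀I/4πd)·2 sin(π/3) = 5.31×10⁻⁵ T.
All 3 sides add in the same direction: B = 3 × 5.31×10⁻⁵ = 1.59×10⁻⁴ T.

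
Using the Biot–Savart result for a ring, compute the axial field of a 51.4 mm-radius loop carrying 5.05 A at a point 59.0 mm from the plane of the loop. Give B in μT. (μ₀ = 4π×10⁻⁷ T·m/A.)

On the axis of a circular loop, B = μ₀IR² / [2(R²+z²)^(3/2)].
R² + z² = (0.0514)² + (0.059)² = 0.006123 m², and (R²+z²)^(3/2) = 4.79×10⁻⁴ m³.
B = (4π×10⁻⁷ × 5.05 × 0.002642) / (2 × 4.79×10⁻⁴) = 1.75×10⁻⁵ T.

B ≈ 17.5 μT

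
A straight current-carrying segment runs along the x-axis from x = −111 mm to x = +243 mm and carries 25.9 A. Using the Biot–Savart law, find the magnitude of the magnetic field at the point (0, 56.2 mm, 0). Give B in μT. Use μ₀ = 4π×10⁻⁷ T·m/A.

For a finite straight segment, B = (μ₀I/4πd)(sinθ₁ + sinθ₂), where θ₁, θ₂ are the angles from the perpendicular to each end.
The perpendicular distance is d = 0.0562 m; the end-offsets along the wire are a = 0.111 m and b = 0.243 m.
sinθ₁ = 0.111/√(0.111²+0.0562²) = 0.8922; sinθ₂ = 0.243/√(0.243²+0.0562²) = 0.9743.
B = (4π×10⁻⁷ × 25.9) / (4π × 0.0562) × (0.8922 + 0.9743) = 8.60×10⁻⁵ T.

B ≈ 86.0 μT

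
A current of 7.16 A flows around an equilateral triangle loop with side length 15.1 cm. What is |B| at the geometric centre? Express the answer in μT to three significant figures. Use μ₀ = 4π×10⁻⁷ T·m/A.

B ≈ 85.4 μT

Each side is a finite straight segment at perpendicular distance d = a/(2 tan(π/3)) = 0.04359 m from the centre, with end-angles ±π/3.
One side contributes B₁ = (μ₀I/4πd)·2 sin(π/3) = 2.85×10⁻⁵ T.
All 3 sides add in the same direction: B = 3 × 2.85×10⁻⁵ = 8.54×10⁻⁵ T.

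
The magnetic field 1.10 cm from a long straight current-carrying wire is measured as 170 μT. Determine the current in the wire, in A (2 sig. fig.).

For a long straight wire B = μ₀I/(2πd), so I = 2πdB/μ₀.
I = 2π × 0.011 × 1.70×10⁻⁴ / (4π×10⁻⁷) = 9.35 A.

I ≈ 9.3 A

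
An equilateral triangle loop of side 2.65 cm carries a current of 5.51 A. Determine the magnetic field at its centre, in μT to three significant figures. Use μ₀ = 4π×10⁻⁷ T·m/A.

Each side is a finite straight segment at perpendicular distance d = a/(2 tan(π/3)) = 0.00765 m from the centre, with end-angles ±π/3.
One side contributes B₁ = (μ₀I/4πd)·2 sin(π/3) = 1.25×10⁻⁴ T.
All 3 sides add in the same direction: B = 3 × 1.25×10⁻⁴ = 3.74×10⁻⁴ T.

B ≈ 374 μT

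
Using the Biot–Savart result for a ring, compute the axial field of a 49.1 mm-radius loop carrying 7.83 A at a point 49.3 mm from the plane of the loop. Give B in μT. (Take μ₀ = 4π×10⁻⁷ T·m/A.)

B ≈ 35.2 μT

On the axis of a circular loop, B = μ₀IR² / [2(R²+z²)^(3/2)].
R² + z² = (0.0491)² + (0.0493)² = 0.004841 m², and (R²+z²)^(3/2) = 3.37×10⁻⁴ m³.
B = (4π×10⁻⁷ × 7.83 × 0.002411) / (2 × 3.37×10⁻⁴) = 3.52×10⁻⁵ T.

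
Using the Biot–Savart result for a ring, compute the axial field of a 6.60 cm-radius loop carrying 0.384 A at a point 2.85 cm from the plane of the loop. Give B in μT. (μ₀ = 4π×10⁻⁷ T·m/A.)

On the axis of a circular loop, B = μ₀IR² / [2(R²+z²)^(3/2)].
R² + z² = (0.066)² + (0.0285)² = 0.005168 m², and (R²+z²)^(3/2) = 3.72×10⁻⁴ m³.
B = (4π×10⁻⁷ × 0.384 × 0.004356) / (2 × 3.72×10⁻⁴) = 2.83×10⁻⁶ T.

B ≈ 2.83 μT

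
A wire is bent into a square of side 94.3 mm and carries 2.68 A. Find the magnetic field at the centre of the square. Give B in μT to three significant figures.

B ≈ 32.2 μT

Each side is a finite straight segment at perpendicular distance d = a/(2 tan(π/4)) = 0.04715 m from the centre, with end-angles ±π/4.
One side contributes B₁ = (μ₀I/4πd)·2 sin(π/4) = 8.04×10⁻⁶ T.
All 4 sides add in the same direction: B = 4 × 8.04×10⁻⁶ = 3.22×10⁻⁵ T.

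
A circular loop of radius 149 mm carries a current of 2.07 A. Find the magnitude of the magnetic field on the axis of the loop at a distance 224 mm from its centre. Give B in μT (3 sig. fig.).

On the axis of a circular loop, B = μ₀IR² / [2(R²+z²)^(3/2)].
R² + z² = (0.149)² + (0.224)² = 0.07238 m², and (R²+z²)^(3/2) = 1.95×10⁻² m³.
B = (4π×10⁻⁷ × 2.07 × 0.0222) / (2 × 1.95×10⁻²) = 1.48×10⁻⁶ T.

B ≈ 1.48 μT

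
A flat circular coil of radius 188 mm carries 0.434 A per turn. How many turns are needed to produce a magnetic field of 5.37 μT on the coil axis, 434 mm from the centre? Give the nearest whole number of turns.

N = 59

For an N-turn coil, B = Nμ₀IR²/[2(R²+z²)^(3/2)]. A single turn gives B₁ = 9.11×10⁻⁸ T with R = 0.188 m, z = 0.434 m.
N = B/B₁ = 5.37×10⁻⁶ / 9.11×10⁻⁸ = 58.95.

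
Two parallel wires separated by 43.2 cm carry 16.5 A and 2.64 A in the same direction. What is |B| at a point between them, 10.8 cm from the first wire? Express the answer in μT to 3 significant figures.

Each long wire gives B = μ₀I/(2πd). Distances are d₁ = 0.108 m and d₂ = 0.324 m.
B₁ = 3.06×10⁻⁵ T, B₂ = 1.63×10⁻⁶ T.
Between parallel currents the two contributions point in opposite directions, so they subtract. B = |B₁ − B₂| = |3.06×10⁻⁵ − 1.63×10⁻⁶| = 2.89×10⁻⁵ T.

B ≈ 28.9 μT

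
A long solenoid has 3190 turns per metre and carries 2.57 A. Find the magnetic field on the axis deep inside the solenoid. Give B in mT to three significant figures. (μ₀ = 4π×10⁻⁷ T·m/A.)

B ≈ 10.3 mT

Inside a long solenoid, B = μ₀nI with n = 3190 turns/m.
B = 4π×10⁻⁷ × 3190 × 2.57 = 1.03×10⁻² T.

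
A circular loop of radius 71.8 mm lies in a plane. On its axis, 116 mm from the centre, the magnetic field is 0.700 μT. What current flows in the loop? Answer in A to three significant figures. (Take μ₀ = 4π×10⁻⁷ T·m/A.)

I ≈ 0.549 A

On the axis of a loop, B = μ₀IR²/[2(R²+z²)^(3/2)], so I = 2B(R²+z²)^(3/2)/(μ₀R²).
R² + z² = 0.005155 + 0.01346 = 0.01861 m²; raised to 3/2 gives 2.54×10⁻³ m³.
I = 2 × 7.00×10⁻⁷ × 2.54×10⁻³ / (1.26×10⁻⁶ × 0.005155) = 0.549 A.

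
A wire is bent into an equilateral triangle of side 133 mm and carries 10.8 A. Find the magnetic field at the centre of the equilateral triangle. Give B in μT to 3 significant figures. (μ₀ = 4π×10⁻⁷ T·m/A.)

Each side is a finite straight segment at perpendicular distance d = a/(2 tan(π/3)) = 0.03839 m from the centre, with end-angles ±π/3.
One side contributes B₁ = (μ₀I/4πd)·2 sin(π/3) = 4.87×10⁻⁵ T.
All 3 sides add in the same direction: B = 3 × 4.87×10⁻⁵ = 1.46×10⁻⁴ T.

B ≈ 146 μT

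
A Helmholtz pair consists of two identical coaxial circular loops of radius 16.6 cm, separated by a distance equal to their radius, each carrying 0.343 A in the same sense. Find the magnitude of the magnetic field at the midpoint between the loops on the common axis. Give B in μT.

B ≈ 1.86 μT

Each loop contributes B = μ₀IR²/[2(R²+z²)^(3/2)] on the axis, with z measured from that loop.
Loop 1 (z = 0.083 m): B₁ = 9.29×10⁻⁷ T. Loop 2 (z = 0.083 m): B₂ = 9.29×10⁻⁷ T.
The fields add: B = B₁ + B₂ = 1.86×10⁻⁶ T.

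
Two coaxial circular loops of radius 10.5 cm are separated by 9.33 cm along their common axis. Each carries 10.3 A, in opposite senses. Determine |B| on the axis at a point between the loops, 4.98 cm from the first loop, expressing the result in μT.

Each loop contributes B = μ₀IR²/[2(R²+z²)^(3/2)] on the axis, with z measured from that loop.
Loop 1 (z = 0.0498 m): B₁ = 4.55×10⁻⁵ T. Loop 2 (z = 0.0435 m): B₂ = 4.86×10⁻⁵ T.
The fields oppose: B = |B₁ − B₂| = 3.14×10⁻⁶ T.

B ≈ 3.14 μT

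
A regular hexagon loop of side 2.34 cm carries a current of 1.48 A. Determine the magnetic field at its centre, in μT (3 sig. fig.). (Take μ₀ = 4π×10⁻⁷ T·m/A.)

Each side is a finite straight segment at perpendicular distance d = a/(2 tan(π/6)) = 0.02026 m from the centre, with end-angles ±π/6.
One side contributes B₁ = (μ₀I/4πd)·2 sin(π/6) = 7.30×10⁻⁶ T.
All 6 sides add in the same direction: B = 6 × 7.30×10⁻⁶ = 4.38×10⁻⁵ T.

B ≈ 43.8 μT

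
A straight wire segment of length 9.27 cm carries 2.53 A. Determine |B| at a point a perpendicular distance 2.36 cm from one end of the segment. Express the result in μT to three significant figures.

For a finite straight segment, B = (μ₀I/4πd)(sinθ₁ + sinθ₂), where θ₁, θ₂ are the angles from the perpendicular to each end.
The perpendicular foot is at one end, so the two end-offsets along the wire are 0 and L = 0.0927 m.
sinθ₁ = 0/√(0²+0.0236²) = 0.0000; sinθ₂ = 0.0927/√(0.0927²+0.0236²) = 0.9691.
B = (4π×10⁻⁷ × 2.53) / (4π × 0.0236) × (0.0000 + 0.9691) = 1.04×10⁻⁵ T.

B ≈ 10.4 μT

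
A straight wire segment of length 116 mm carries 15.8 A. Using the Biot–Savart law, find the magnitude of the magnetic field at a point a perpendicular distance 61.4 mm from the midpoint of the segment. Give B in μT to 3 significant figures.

For a finite straight segment, B = (μ₀I/4πd)(sinθ₁ + sinθ₂), where θ₁, θ₂ are the angles from the perpendicular to each end.
The perpendicular from the point meets the wire at its midpoint, so each end is L/2 = 0.058 m away along the wire.
sinθ₁ = 0.058/√(0.058²+0.0614²) = 0.6867; sinθ₂ = 0.058/√(0.058²+0.0614²) = 0.6867.
B = (4π×10⁻⁷ × 15.8) / (4π × 0.0614) × (0.6867 + 0.6867) = 3.53×10⁻⁵ T.

B ≈ 35.3 μT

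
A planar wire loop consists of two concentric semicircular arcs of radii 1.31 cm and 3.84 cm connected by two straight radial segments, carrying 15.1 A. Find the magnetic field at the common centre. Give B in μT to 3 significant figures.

The radial connectors point toward the centre, so dl × r̂ = 0 and they contribute nothing.
Each semicircle gives μ₀I/(4R): inner arc 3.62×10⁻⁴ T, outer arc 1.24×10⁻⁴ T.
The two arcs carry current in opposite angular senses, so their fields oppose: B = |3.62×10⁻⁴ − 1.24×10⁻⁴| = 2.39×10⁻⁴ T.

B ≈ 239 μT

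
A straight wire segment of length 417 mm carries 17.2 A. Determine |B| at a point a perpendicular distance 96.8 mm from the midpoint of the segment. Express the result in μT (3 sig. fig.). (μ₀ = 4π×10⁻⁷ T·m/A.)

For a finite straight segment, B = (μ₀I/4πd)(sinθ₁ + sinθ₂), where θ₁, θ₂ are the angles from the perpendicular to each end.
The perpendicular from the point meets the wire at its midpoint, so each end is L/2 = 0.2085 m away along the wire.
sinθ₁ = 0.2085/√(0.2085²+0.0968²) = 0.9070; sinθ₂ = 0.2085/√(0.2085²+0.0968²) = 0.9070.
B = (4π×10⁻⁷ × 17.2) / (4π × 0.0968) × (0.9070 + 0.9070) = 3.22×10⁻⁵ T.

B ≈ 32.2 μT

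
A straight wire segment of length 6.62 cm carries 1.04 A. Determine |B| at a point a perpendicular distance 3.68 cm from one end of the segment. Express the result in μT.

For a finite straight segment, B = (μ₀I/4πd)(sinθ₁ + sinθ₂), where θ₁, θ₂ are the angles from the perpendicular to each end.
The perpendicular foot is at one end, so the two end-offsets along the wire are 0 and L = 0.0662 m.
sinθ₁ = 0/√(0²+0.0368²) = 0.0000; sinθ₂ = 0.0662/√(0.0662²+0.0368²) = 0.8740.
B = (4π×10⁻⁷ × 1.04) / (4π × 0.0368) × (0.0000 + 0.8740) = 2.47×10⁻⁶ T.

B ≈ 2.47 μT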